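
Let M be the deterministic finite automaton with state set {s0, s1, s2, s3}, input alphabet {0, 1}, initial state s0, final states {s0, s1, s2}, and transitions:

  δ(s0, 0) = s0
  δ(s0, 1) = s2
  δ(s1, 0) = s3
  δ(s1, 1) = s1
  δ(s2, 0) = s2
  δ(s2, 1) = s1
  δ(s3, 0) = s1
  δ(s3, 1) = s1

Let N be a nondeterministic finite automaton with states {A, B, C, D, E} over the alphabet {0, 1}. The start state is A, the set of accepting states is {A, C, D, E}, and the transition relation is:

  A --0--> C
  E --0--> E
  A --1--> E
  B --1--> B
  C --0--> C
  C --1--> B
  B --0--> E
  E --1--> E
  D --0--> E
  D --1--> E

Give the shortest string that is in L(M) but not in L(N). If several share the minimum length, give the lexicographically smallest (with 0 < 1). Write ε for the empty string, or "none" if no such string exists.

01

The string 01 is accepted by M but not by N.
No shorter string lies in the difference, and 01 is the lexicographically first length-2 string in L(M) \ L(N).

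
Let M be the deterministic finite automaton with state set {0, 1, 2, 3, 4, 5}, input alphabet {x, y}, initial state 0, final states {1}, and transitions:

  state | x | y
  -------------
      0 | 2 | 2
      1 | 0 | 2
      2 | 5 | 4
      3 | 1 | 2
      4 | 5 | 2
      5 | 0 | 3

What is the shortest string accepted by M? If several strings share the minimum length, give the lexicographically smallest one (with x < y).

xxyx

A breadth-first search from 0 reaches an accepting state first via the path 0 → 2 → 5 → 3 → 1 on input xxyx.
No string of length < 4 is accepted (BFS exhausts all shorter strings without reaching an accepting state), and xxyx is the lexicographically least accepting string of length 4.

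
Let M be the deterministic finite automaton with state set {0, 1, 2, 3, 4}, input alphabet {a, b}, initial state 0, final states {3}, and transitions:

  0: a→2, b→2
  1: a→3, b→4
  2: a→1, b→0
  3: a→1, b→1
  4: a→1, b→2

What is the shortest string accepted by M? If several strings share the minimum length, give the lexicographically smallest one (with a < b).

aaa

A breadth-first search from 0 reaches an accepting state first via the path 0 → 2 → 1 → 3 on input aaa.
No string of length < 3 is accepted (BFS exhausts all shorter strings without reaching an accepting state), and aaa is the lexicographically least accepting string of length 3.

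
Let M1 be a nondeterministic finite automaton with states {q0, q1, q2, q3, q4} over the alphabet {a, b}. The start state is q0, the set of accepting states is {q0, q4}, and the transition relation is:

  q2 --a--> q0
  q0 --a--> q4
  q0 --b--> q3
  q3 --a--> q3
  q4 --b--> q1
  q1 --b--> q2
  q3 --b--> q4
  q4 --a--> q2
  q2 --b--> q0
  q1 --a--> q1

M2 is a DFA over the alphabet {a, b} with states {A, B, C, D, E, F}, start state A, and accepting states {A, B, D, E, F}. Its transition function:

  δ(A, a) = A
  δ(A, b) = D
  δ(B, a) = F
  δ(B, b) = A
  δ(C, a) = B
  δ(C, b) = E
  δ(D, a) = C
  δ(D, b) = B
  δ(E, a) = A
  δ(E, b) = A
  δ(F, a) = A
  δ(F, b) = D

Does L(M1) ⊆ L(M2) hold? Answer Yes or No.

No

The string aaba is in L(M1) but not in L(M2).
So L(M1) ⊄ L(M2).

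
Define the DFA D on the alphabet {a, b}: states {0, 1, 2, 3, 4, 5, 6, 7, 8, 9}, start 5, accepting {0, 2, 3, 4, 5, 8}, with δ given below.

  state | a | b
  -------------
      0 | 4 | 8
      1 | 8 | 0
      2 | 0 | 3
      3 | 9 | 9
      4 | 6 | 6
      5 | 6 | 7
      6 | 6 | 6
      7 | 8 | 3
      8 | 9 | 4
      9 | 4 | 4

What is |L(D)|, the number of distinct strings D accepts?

10

The useful subgraph on states {3, 4, 5, 7, 8, 9} is acyclic, so L(D) is finite; the longest accepting path visits 5 useful states, giving maximum string length 4.
Counting accepting paths from 5 by length: 1 of length 0, 2 of length 2, 1 of length 3, 6 of length 4. Total 10.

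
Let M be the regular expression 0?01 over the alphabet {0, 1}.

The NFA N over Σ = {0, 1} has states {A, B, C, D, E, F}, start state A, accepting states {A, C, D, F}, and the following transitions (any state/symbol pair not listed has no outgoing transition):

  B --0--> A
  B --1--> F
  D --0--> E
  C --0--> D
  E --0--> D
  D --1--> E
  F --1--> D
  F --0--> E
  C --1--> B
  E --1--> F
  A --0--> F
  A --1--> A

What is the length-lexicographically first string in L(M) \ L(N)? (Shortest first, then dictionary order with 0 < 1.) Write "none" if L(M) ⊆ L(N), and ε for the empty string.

Converting the expression M to a DFA (subset construction, then merging equivalent states) gives the minimal DFA with states {m0, m1, m2, m3, m4}, start state m0, accepting states {m4} and transitions m0: 0→m1, 1→m2; m1: 0→m3, 1→m4; m2: 0→m2, 1→m2; m3: 0→m2, 1→m4; m4: 0→m2, 1→m2.
Exploring the product automaton M × N from the start pair (m0, A), following both machines on each input symbol, reaches 9 state pairs: (m0, A), (m1, F), (m2, A), (m3, E), (m4, D), (m2, F), (m2, D), (m4, F), (m2, E).
M accepts in {m4} and N accepts in {A, C, D, F}. The reachable pairs whose M-component is accepting are (m4, D), (m4, F); in each of them the N-component is accepting too, so the product for L(M) \ L(N) (M-component accepting, N-component rejecting) has no reachable accepting pair and the difference is empty.
So every string accepted by M is also accepted by N: L(M) \ L(N) = ∅ and there is no such string.

none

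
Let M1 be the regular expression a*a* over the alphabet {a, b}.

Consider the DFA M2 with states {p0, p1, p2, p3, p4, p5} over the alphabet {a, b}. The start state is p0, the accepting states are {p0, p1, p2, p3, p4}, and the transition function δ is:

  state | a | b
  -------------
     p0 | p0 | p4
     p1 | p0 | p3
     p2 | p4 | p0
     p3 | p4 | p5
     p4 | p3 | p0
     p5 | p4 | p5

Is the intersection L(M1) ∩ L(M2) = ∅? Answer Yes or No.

No

The empty string ε is accepted by both M1 and M2.
Hence L(M1) ∩ L(M2) ≠ ∅.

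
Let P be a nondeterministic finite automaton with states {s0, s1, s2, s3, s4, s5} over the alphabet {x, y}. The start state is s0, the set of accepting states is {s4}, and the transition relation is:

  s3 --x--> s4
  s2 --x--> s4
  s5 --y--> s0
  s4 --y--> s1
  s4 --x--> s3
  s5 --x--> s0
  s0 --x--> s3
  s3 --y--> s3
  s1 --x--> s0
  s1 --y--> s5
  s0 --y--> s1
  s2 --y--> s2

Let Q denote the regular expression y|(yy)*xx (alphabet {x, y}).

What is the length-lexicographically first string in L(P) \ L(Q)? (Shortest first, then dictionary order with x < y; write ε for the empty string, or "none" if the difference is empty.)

The string xyx is accepted by P but not by Q.
No shorter string lies in the difference, and xyx is the lexicographically first length-3 string in L(P) \ L(Q).

xyx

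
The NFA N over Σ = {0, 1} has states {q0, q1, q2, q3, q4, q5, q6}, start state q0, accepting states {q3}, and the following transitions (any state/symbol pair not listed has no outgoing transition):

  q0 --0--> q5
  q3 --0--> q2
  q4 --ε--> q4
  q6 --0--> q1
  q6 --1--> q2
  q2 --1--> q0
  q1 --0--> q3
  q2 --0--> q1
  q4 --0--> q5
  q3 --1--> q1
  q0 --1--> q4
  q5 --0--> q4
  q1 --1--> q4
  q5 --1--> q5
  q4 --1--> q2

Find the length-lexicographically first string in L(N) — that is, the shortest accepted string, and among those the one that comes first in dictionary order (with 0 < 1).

A breadth-first search from q0 reaches an accepting state first via the path q0 → q4 → q2 → q1 → q3 on input 1100.
No string of length < 4 is accepted (BFS exhausts all shorter strings without reaching an accepting state), and 1100 is the lexicographically least accepting string of length 4.

1100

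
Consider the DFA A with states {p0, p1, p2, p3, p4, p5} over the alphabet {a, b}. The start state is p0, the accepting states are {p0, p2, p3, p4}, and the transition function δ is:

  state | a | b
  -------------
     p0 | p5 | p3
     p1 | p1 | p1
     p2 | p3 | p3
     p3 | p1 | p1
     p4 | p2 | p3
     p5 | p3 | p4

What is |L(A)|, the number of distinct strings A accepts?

The useful subgraph on states {p0, p2, p3, p4, p5} is acyclic, so L(A) is finite; the longest accepting path visits 5 useful states, giving maximum string length 4.
Counting accepting paths from p0 by length: 1 of length 0, 1 of length 1, 2 of length 2, 2 of length 3, 2 of length 4. Total 8.

8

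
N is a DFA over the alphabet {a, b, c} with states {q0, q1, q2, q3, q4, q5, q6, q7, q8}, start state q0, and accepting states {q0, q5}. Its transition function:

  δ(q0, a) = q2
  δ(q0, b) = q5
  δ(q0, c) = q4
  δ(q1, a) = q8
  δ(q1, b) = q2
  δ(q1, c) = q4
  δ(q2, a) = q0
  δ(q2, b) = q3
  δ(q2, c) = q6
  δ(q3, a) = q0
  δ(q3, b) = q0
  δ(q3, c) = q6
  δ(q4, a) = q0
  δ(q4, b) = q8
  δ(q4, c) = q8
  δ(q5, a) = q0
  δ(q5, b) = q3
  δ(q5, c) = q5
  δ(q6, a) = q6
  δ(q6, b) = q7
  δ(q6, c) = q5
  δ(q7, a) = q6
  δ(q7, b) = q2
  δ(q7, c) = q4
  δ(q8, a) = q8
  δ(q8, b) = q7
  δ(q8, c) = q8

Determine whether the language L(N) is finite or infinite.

infinite

State q0 is reachable from the start and can reach an accepting state, and it lies on the cycle q0 → q2 → q0.
Traversing that cycle any number of times yields accepted strings of unbounded length, so the language is infinite.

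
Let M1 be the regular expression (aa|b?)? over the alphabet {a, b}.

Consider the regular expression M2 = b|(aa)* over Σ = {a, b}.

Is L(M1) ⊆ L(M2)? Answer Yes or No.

Converting the expression M1 to a DFA (subset construction, then merging equivalent states) gives the minimal DFA with states {r0, r1, r2, r3}, start state r0, accepting states {r0, r2} and transitions r0: a→r1, b→r2; r1: a→r2, b→r3; r2: a→r3, b→r3; r3: a→r3, b→r3.
Converting the expression M2 to a DFA (subset construction, then merging equivalent states) gives the minimal DFA with states {t0, t1, t2, t3, t4}, start state t0, accepting states {t0, t2, t3} and transitions t0: a→t1, b→t2; t1: a→t3, b→t4; t2: a→t4, b→t4; t3: a→t1, b→t4; t4: a→t4, b→t4.
Exploring the product automaton M1 × M2 from the start pair (r0, t0), following both machines on each input symbol, reaches 7 state pairs: (r0, t0), (r1, t1), (r2, t2), (r2, t3), (r3, t4), (r3, t1), (r3, t3).
M1 accepts in {r0, r2} and M2 accepts in {t0, t2, t3}. The reachable pairs whose M1-component is accepting are (r0, t0), (r2, t2), (r2, t3); in each of them the M2-component is accepting too, so the product for L(M1) \ L(M2) (M1-component accepting, M2-component rejecting) has no reachable accepting pair and the difference is empty.
Hence every string in L(M1) is also in L(M2).

Yes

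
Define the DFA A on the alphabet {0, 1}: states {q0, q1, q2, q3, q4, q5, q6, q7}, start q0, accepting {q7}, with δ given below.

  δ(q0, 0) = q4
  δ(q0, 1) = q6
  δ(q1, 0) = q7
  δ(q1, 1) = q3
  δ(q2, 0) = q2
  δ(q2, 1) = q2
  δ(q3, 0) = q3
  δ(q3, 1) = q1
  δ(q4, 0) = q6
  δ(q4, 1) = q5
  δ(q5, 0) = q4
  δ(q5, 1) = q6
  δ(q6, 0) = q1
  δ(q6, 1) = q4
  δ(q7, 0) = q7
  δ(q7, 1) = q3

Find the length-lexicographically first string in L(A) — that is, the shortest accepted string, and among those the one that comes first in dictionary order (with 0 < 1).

100

A breadth-first search from q0 reaches an accepting state first via the path q0 → q6 → q1 → q7 on input 100.
No string of length < 3 is accepted (BFS exhausts all shorter strings without reaching an accepting state), and 100 is the lexicographically least accepting string of length 3.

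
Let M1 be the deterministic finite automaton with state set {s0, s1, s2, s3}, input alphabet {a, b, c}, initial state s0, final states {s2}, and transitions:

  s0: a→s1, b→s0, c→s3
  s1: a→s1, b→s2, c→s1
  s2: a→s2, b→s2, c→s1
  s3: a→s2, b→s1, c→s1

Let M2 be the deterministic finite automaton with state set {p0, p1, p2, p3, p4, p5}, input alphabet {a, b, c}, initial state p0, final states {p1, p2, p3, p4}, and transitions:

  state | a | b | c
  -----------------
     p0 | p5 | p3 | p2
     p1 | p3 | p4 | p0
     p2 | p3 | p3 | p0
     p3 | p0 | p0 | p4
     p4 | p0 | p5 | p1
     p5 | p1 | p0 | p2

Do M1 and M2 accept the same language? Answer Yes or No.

The string ab is accepted by M1 but rejected by M2.
So L(M1) ≠ L(M2).

No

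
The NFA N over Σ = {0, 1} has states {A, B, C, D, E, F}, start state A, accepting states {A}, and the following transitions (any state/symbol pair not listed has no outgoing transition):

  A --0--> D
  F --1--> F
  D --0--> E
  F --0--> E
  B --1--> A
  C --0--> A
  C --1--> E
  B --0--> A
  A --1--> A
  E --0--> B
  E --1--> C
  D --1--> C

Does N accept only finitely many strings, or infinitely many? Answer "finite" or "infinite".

infinite

State A is reachable from the start and can reach an accepting state, and it lies on the cycle A → A.
Traversing that cycle any number of times yields accepted strings of unbounded length, so the language is infinite.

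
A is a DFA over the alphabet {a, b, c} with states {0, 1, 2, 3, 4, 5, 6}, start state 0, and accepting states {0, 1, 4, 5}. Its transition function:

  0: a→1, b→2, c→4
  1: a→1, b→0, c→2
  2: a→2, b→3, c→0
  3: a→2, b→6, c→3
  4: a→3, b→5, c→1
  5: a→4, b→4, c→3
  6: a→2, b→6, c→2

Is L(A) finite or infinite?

State 0 is reachable from the start and can reach an accepting state, and it lies on the cycle 0 → 1 → 0.
Traversing that cycle any number of times yields accepted strings of unbounded length, so the language is infinite.

infinite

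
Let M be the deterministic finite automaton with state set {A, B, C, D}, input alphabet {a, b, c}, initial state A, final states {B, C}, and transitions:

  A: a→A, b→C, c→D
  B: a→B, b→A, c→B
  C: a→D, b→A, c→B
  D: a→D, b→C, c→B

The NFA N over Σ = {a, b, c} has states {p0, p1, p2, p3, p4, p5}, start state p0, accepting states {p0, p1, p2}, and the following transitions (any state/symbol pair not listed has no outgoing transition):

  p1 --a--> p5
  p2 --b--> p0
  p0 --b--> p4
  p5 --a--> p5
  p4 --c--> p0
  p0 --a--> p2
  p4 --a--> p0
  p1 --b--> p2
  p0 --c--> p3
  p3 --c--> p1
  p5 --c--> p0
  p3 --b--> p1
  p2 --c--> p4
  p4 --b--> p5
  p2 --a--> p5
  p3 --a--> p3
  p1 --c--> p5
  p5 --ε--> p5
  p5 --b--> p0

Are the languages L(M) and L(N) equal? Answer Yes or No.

No

The string b is accepted by M but rejected by N.
So L(M) ≠ L(N).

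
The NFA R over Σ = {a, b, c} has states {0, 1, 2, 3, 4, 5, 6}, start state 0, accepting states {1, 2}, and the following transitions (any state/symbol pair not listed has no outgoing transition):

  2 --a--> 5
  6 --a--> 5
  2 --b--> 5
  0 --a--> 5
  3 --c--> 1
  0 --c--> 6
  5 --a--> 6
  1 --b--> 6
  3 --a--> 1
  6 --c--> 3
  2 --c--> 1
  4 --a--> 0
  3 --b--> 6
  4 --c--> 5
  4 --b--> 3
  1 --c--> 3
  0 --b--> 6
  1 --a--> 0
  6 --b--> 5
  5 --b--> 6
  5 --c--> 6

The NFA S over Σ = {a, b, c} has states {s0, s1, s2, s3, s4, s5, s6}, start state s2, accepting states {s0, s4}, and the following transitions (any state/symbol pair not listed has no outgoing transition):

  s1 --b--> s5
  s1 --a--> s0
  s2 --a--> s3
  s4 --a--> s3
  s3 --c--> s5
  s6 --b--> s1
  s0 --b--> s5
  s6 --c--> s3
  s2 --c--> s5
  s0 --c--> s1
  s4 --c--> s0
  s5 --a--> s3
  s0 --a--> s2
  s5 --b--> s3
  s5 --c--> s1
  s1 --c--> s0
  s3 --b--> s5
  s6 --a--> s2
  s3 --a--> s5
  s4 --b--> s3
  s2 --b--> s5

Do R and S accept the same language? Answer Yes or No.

Exploring the product automaton R × S from the start pair (0, s2), following both machines on each input symbol, reaches 5 state pairs: (0, s2), (5, s3), (6, s5), (3, s1), (1, s0).
R accepts in {1, 2} and S accepts in {s0, s4}. In every reachable pair the two components are either both accepting — (1, s0) — or both non-accepting, so no string is accepted by exactly one of the machines: L(R) \ L(S) and L(S) \ L(R) are both empty.
Hence every string is accepted by R iff it is accepted by S, and the two languages coincide.

Yes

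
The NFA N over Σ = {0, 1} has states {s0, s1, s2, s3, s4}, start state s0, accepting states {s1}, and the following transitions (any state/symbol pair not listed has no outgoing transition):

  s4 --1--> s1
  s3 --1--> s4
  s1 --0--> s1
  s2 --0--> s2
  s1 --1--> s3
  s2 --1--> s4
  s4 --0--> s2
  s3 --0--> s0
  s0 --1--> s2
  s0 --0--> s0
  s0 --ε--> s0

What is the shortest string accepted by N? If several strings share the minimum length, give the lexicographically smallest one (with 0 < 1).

A breadth-first search from s0 reaches an accepting state first via the path s0 → s2 → s4 → s1 on input 111.
No string of length < 3 is accepted (BFS exhausts all shorter strings without reaching an accepting state), and 111 is the lexicographically least accepting string of length 3.

111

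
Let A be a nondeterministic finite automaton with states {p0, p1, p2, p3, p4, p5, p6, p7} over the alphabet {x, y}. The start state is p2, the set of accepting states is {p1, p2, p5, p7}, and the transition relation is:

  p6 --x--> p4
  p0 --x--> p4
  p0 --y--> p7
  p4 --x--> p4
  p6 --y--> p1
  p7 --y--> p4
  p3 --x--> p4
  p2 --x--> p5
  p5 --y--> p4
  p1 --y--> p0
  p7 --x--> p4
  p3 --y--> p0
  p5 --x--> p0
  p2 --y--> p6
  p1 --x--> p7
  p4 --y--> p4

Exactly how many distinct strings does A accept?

The useful subgraph on states {p0, p1, p2, p5, p6, p7} is acyclic, so L(A) is finite; the longest accepting path visits 5 useful states, giving maximum string length 4.
Counting accepting paths from p2 by length: 1 of length 0, 1 of length 1, 1 of length 2, 2 of length 3, 1 of length 4. Total 6.

6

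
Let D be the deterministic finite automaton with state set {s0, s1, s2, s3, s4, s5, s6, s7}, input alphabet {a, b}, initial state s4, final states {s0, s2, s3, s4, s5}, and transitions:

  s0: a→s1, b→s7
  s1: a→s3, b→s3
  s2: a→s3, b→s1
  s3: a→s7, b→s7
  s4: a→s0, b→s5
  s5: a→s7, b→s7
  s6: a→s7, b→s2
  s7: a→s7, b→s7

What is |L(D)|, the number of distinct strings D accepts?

5

The useful subgraph on states {s0, s1, s3, s4, s5} is acyclic, so L(D) is finite; the longest accepting path visits 4 useful states, giving maximum string length 3.
Counting accepting paths from s4 by length: 1 of length 0, 2 of length 1, 2 of length 3. Total 5.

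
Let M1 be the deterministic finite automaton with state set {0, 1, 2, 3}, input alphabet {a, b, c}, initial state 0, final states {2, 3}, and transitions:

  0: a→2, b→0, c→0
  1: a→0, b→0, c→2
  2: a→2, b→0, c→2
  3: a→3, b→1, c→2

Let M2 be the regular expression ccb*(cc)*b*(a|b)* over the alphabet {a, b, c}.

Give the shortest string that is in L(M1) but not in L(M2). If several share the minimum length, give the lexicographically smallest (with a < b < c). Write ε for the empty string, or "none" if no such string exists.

The string a is accepted by M1 but not by M2.
No shorter string lies in the difference, and a is the lexicographically first length-1 string in L(M1) \ L(M2).

a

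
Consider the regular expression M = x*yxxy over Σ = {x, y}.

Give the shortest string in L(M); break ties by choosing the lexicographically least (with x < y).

yxxy

By inspection of the expression, no string of length less than 4 matches, and yxxy is the lexicographically first match of length 4.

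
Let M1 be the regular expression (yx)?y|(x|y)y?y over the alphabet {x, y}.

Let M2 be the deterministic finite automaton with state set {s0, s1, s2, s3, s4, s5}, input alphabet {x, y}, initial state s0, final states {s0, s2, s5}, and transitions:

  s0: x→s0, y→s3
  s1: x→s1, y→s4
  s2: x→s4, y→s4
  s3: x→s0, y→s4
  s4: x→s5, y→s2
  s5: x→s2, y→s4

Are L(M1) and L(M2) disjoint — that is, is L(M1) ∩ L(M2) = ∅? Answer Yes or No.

The string yyy is accepted by both M1 and M2.
Hence L(M1) ∩ L(M2) ≠ ∅.

No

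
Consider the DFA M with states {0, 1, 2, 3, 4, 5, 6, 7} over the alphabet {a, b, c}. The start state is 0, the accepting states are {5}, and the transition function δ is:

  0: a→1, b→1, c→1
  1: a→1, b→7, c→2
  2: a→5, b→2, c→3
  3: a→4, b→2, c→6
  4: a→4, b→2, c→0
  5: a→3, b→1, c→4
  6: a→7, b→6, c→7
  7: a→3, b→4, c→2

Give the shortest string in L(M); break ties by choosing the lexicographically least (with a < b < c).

aca

A breadth-first search from 0 reaches an accepting state first via the path 0 → 1 → 2 → 5 on input aca.
No string of length < 3 is accepted (BFS exhausts all shorter strings without reaching an accepting state), and aca is the lexicographically least accepting string of length 3.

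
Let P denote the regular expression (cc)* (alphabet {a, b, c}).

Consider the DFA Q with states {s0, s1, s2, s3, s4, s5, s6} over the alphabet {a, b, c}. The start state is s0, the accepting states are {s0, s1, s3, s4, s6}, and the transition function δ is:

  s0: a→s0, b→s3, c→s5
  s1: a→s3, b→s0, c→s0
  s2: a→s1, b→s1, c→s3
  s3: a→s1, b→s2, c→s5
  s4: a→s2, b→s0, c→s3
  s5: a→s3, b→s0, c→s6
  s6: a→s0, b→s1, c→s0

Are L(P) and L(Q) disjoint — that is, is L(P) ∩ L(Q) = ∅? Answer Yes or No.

No

The empty string ε is accepted by both P and Q.
Hence L(P) ∩ L(Q) ≠ ∅.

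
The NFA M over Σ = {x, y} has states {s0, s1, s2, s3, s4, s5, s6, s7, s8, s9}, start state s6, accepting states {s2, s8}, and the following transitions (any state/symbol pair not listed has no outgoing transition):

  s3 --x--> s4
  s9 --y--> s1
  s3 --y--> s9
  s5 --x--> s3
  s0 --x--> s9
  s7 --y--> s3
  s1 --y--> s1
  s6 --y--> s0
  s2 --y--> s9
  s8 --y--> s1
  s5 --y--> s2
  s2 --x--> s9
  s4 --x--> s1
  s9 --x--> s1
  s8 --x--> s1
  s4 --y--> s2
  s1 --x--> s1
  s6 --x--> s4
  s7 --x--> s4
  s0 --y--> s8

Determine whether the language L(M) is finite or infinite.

finite

The useful states (reachable from s6 and able to reach an accepting state) are {s0, s2, s4, s6, s8}.
Restricted to these states the transition graph has no cycle, so every accepting path has bounded length and L is finite.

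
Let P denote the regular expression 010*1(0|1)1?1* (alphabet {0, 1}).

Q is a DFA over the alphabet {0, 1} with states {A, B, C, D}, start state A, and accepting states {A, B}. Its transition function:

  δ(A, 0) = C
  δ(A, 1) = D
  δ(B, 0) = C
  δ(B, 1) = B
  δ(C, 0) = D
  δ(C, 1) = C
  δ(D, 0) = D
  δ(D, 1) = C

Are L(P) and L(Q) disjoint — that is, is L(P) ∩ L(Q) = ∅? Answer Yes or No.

Converting the expression P to a DFA (subset construction, then merging equivalent states) gives the minimal DFA with states {p0, p1, p2, p3, p4, p5}, start state p0, accepting states {p5} and transitions p0: 0→p1, 1→p2; p1: 0→p2, 1→p3; p2: 0→p2, 1→p2; p3: 0→p3, 1→p4; p4: 0→p5, 1→p5; p5: 0→p2, 1→p5.
Exploring the product automaton P × Q from the start pair (p0, A), following both machines on each input symbol, reaches 9 state pairs: (p0, A), (p1, C), (p2, D), (p3, C), (p2, C), (p3, D), (p4, C), (p5, D), (p5, C).
P accepts in {p5} and Q accepts in {A, B}; no reachable pair has both components accepting, so no string drives both machines to acceptance simultaneously and L(P) ∩ L(Q) = ∅.
So no string is accepted by both, and the intersection is empty.

Yes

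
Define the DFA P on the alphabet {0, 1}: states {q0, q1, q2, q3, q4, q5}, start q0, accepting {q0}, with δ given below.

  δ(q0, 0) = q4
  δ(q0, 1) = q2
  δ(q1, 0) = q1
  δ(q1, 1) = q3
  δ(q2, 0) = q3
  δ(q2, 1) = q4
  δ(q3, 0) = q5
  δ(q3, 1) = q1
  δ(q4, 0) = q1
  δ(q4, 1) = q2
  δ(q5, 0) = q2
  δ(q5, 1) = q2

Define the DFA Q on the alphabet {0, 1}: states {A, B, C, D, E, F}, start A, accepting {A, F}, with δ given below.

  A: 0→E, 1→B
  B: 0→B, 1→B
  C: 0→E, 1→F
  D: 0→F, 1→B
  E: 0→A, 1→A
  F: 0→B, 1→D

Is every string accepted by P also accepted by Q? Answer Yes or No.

Exploring the product automaton P × Q from the start pair (q0, A), following both machines on each input symbol, reaches 16 state pairs: (q0, A), (q4, E), (q2, B), (q1, A), (q2, A), (q3, B), (q4, B), (q1, E), (q3, E), (q5, B), (q1, B), (q3, A), (q5, A), (q5, E), (q2, E), (q4, A).
P accepts in {q0} and Q accepts in {A, F}. The reachable pairs whose P-component is accepting are (q0, A); in each of them the Q-component is accepting too, so the product for L(P) \ L(Q) (P-component accepting, Q-component rejecting) has no reachable accepting pair and the difference is empty.
Hence every string in L(P) is also in L(Q).

Yes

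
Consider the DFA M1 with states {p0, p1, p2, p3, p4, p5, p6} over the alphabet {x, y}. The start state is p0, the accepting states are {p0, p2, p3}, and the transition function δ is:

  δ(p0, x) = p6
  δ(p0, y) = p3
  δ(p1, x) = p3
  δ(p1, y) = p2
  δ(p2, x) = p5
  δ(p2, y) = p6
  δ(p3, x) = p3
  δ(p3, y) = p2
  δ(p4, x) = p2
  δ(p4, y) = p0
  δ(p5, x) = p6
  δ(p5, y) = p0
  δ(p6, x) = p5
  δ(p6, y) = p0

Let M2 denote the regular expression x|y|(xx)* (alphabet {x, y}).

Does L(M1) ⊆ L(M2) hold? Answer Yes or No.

No

The string xy is in L(M1) but not in L(M2).
So L(M1) ⊄ L(M2).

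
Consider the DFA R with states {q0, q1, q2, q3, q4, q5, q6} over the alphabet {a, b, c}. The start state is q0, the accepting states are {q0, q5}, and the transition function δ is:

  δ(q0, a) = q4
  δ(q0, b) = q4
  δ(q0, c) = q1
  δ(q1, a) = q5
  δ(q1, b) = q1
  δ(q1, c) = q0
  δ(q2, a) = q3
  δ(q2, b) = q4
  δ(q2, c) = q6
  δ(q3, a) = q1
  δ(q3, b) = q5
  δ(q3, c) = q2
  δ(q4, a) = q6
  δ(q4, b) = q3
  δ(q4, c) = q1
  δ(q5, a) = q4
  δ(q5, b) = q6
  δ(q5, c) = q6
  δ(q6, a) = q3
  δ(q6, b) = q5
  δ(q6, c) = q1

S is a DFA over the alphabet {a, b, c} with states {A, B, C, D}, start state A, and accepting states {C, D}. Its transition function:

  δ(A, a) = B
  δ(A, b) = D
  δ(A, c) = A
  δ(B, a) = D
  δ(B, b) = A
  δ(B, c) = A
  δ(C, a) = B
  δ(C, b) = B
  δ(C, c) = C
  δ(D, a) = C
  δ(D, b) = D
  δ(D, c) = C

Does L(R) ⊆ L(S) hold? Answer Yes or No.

No

The empty string ε is in L(R) but not in L(S).
So L(R) ⊄ L(S).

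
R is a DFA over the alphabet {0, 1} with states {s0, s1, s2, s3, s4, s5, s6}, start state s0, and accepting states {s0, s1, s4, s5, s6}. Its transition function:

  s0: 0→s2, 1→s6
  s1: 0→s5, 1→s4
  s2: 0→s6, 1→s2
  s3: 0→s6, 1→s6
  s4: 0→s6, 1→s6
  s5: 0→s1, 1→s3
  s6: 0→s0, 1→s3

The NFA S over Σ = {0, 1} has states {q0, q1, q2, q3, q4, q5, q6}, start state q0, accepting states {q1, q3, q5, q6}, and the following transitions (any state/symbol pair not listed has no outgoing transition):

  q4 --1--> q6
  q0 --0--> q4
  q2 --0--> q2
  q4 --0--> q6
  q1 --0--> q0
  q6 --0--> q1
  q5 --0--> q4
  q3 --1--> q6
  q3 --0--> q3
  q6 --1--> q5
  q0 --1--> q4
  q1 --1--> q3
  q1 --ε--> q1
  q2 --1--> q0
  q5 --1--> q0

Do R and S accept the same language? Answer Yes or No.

The empty string ε is accepted by R but rejected by S.
So L(R) ≠ L(S).

No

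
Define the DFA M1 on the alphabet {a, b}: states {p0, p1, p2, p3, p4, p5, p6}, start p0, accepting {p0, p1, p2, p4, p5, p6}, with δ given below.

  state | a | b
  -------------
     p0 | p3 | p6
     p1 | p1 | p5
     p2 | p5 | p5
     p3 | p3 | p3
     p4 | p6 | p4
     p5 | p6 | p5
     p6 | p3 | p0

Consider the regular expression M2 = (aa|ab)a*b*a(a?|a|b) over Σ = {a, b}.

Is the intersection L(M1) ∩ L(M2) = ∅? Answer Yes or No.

Yes

Converting the expression M2 to a DFA (subset construction, then merging equivalent states) gives the minimal DFA with states {r0, r1, r2, r3, r4, r5, r6, r7, r8}, start state r0, accepting states {r4, r6, r7, r8} and transitions r0: a→r1, b→r2; r1: a→r3, b→r3; r2: a→r2, b→r2; r3: a→r4, b→r5; r4: a→r4, b→r6; r5: a→r7, b→r5; r6: a→r7, b→r5; r7: a→r8, b→r8; r8: a→r2, b→r2.
Exploring the product automaton M1 × M2 from the start pair (p0, r0), following both machines on each input symbol, reaches 11 state pairs: (p0, r0), (p3, r1), (p6, r2), (p3, r3), (p3, r2), (p0, r2), (p3, r4), (p3, r5), (p3, r6), (p3, r7), (p3, r8).
M1 accepts in {p0, p1, p2, p4, p5, p6} and M2 accepts in {r4, r6, r7, r8}; no reachable pair has both components accepting, so no string drives both machines to acceptance simultaneously and L(M1) ∩ L(M2) = ∅.
So no string is accepted by both, and the intersection is empty.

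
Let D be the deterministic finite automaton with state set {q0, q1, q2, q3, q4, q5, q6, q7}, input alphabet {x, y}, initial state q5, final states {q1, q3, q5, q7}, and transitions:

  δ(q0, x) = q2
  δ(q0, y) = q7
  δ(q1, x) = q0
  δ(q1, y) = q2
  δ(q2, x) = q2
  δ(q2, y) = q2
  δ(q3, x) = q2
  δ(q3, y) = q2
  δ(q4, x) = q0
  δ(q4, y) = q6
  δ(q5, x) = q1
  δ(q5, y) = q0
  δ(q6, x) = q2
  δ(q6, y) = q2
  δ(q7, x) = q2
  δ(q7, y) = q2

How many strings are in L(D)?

The useful subgraph on states {q0, q1, q5, q7} is acyclic, so L(D) is finite; the longest accepting path visits 4 useful states, giving maximum string length 3.
Counting accepting paths from q5 by length: 1 of length 0, 1 of length 1, 1 of length 2, 1 of length 3. Total 4.

4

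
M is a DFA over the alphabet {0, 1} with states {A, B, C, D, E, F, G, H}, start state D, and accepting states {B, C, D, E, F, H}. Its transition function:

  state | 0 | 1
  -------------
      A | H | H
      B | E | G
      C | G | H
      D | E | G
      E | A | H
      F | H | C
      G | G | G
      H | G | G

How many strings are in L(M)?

The useful subgraph on states {A, D, E, H} is acyclic, so L(M) is finite; the longest accepting path visits 4 useful states, giving maximum string length 3.
Counting accepting paths from D by length: 1 of length 0, 1 of length 1, 1 of length 2, 2 of length 3. Total 5.

5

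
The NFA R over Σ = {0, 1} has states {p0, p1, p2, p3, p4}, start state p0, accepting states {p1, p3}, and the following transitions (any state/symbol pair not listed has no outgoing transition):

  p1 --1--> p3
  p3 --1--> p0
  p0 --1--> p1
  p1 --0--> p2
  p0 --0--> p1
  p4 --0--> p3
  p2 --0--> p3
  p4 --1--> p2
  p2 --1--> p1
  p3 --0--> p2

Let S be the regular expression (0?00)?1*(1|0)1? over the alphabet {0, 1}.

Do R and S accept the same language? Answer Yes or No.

The string 100 is accepted by R but rejected by S.
So L(R) ≠ L(S).

No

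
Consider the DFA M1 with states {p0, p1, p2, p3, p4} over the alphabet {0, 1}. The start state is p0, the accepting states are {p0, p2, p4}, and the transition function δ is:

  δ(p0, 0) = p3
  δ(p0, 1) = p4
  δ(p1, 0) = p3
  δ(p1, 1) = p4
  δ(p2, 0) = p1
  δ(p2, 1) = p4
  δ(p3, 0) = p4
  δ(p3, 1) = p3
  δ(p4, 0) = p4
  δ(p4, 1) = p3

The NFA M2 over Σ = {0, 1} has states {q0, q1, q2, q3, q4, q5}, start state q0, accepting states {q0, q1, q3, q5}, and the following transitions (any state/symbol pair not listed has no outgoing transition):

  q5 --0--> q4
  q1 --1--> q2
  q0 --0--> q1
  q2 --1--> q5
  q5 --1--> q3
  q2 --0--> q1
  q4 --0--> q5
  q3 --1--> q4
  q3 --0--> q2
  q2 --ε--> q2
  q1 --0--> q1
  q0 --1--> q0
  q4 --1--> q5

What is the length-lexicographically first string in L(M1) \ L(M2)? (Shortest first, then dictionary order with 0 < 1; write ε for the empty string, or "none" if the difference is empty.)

0110

The string 0110 is accepted by M1 but not by M2.
No shorter string lies in the difference, and 0110 is the lexicographically first length-4 string in L(M1) \ L(M2).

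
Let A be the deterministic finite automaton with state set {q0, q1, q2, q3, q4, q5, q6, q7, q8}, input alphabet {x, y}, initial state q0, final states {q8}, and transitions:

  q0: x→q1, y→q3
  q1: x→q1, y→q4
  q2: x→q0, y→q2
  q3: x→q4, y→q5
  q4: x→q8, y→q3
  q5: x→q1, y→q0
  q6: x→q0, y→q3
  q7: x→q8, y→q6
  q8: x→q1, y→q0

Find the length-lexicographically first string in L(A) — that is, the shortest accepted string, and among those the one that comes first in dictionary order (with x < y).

xyx

A breadth-first search from q0 reaches an accepting state first via the path q0 → q1 → q4 → q8 on input xyx.
No string of length < 3 is accepted (BFS exhausts all shorter strings without reaching an accepting state), and xyx is the lexicographically least accepting string of length 3.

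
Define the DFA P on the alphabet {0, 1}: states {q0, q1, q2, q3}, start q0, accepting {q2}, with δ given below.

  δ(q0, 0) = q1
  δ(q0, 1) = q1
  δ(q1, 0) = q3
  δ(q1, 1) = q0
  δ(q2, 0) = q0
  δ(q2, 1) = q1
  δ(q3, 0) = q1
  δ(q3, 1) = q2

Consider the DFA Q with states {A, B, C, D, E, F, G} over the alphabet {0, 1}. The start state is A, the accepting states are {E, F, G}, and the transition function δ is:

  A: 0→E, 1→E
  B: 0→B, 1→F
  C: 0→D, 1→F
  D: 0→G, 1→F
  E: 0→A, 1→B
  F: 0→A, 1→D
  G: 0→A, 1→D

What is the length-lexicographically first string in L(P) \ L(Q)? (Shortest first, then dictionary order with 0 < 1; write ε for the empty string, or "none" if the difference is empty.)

The string 0101001 is accepted by P but not by Q.
No shorter string lies in the difference, and 0101001 is the lexicographically first length-7 string in L(P) \ L(Q).

0101001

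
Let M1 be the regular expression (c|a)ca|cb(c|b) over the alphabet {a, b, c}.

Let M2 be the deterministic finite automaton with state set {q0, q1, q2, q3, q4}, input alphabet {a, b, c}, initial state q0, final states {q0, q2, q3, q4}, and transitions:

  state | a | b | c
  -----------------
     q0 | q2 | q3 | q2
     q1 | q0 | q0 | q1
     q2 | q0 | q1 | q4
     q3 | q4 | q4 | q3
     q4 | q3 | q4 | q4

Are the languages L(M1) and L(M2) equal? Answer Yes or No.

The string cbc is accepted by M1 but rejected by M2.
So L(M1) ≠ L(M2).

No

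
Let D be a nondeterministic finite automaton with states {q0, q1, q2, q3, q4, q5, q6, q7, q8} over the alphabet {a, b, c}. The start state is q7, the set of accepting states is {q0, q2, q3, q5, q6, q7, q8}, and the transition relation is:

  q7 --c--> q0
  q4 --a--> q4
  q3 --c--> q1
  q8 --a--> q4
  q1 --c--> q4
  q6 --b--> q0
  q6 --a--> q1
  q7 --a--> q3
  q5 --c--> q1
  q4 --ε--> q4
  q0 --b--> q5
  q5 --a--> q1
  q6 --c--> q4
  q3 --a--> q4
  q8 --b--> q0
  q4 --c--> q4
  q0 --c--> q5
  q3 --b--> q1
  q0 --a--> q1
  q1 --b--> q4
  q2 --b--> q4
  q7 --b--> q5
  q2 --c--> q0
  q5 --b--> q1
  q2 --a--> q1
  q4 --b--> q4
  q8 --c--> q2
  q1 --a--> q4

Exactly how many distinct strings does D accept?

The useful subgraph on states {q0, q3, q5, q7} is acyclic, so L(D) is finite; the longest accepting path visits 3 useful states, giving maximum string length 2.
Counting accepting paths from q7 by length: 1 of length 0, 3 of length 1, 2 of length 2. Total 6.

6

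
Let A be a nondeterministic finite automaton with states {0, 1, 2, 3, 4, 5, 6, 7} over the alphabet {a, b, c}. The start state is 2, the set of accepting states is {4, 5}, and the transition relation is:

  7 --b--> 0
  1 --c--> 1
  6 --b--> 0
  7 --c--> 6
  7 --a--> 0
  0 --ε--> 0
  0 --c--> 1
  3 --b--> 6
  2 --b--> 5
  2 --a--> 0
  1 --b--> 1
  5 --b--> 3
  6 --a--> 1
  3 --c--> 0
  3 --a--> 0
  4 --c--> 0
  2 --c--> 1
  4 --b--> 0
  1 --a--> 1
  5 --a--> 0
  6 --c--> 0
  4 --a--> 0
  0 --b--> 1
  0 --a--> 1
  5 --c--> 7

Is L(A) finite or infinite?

The useful states (reachable from 2 and able to reach an accepting state) are {2, 5}.
Restricted to these states the transition graph has no cycle, so every accepting path has bounded length and L is finite.

finite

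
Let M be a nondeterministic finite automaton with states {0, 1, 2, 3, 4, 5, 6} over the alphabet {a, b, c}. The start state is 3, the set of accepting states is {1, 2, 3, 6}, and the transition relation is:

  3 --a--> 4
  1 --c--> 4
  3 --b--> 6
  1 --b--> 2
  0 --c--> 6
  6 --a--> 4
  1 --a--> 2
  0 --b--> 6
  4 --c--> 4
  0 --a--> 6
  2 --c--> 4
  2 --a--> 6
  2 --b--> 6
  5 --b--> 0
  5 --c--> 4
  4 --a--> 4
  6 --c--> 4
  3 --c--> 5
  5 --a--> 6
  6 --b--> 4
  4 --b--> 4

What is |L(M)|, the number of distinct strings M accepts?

6

The useful subgraph on states {0, 3, 5, 6} is acyclic, so L(M) is finite; the longest accepting path visits 4 useful states, giving maximum string length 3.
Counting accepting paths from 3 by length: 1 of length 0, 1 of length 1, 1 of length 2, 3 of length 3. Total 6.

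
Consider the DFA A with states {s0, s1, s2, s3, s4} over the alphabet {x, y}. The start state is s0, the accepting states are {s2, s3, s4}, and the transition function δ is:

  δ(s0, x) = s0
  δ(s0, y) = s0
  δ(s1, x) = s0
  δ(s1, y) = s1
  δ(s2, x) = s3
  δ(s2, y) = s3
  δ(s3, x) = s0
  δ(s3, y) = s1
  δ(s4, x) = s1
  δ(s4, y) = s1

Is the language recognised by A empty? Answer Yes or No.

The states reachable from the start state are {s0}.
None of the accepting states {s2, s3, s4} is reachable, so no string is accepted and L(A) = ∅.

Yes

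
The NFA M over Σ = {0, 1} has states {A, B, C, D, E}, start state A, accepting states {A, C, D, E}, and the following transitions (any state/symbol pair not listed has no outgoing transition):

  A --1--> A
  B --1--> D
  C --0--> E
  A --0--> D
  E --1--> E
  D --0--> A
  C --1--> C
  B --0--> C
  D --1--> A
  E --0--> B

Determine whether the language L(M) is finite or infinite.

State A is reachable from the start and can reach an accepting state, and it lies on the cycle A → A.
Traversing that cycle any number of times yields accepted strings of unbounded length, so the language is infinite.

infinite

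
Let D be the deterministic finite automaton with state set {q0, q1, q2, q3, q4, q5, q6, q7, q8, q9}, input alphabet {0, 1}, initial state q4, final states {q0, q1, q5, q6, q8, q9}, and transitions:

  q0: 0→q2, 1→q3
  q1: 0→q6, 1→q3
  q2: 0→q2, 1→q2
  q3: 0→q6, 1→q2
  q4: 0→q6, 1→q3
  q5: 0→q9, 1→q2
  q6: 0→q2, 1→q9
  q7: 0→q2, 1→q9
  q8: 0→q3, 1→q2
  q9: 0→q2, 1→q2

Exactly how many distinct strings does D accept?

4

The useful subgraph on states {q3, q4, q6, q9} is acyclic, so L(D) is finite; the longest accepting path visits 4 useful states, giving maximum string length 3.
Counting accepting paths from q4 by length: 1 of length 1, 2 of length 2, 1 of length 3. Total 4.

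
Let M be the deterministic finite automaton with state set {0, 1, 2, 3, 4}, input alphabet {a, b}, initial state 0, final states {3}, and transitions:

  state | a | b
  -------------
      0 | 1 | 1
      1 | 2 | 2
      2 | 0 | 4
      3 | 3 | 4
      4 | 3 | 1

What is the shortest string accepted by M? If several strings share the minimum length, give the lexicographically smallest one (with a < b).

A breadth-first search from 0 reaches an accepting state first via the path 0 → 1 → 2 → 4 → 3 on input aaba.
No string of length < 4 is accepted (BFS exhausts all shorter strings without reaching an accepting state), and aaba is the lexicographically least accepting string of length 4.

aaba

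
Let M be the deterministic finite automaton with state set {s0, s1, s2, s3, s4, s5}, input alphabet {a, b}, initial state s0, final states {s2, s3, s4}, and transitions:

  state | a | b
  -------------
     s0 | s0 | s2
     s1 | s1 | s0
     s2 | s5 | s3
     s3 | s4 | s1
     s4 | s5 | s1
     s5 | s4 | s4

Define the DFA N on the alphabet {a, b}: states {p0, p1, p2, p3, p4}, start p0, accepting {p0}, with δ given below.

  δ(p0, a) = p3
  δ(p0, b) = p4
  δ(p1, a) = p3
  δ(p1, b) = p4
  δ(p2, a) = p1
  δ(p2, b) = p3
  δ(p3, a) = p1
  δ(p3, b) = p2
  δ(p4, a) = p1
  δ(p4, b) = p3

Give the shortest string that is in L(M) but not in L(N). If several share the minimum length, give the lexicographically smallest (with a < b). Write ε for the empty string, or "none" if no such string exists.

The string b is accepted by M but not by N.
No shorter string lies in the difference, and b is the lexicographically first length-1 string in L(M) \ L(N).

b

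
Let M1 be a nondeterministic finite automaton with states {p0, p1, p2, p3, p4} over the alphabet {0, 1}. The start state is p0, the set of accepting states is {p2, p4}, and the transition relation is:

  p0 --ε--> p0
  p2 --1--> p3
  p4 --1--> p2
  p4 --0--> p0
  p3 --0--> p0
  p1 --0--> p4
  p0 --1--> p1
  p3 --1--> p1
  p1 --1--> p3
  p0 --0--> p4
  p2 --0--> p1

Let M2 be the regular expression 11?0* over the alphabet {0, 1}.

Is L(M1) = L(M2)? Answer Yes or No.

The string 0 is accepted by M1 but rejected by M2.
So L(M1) ≠ L(M2).

No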